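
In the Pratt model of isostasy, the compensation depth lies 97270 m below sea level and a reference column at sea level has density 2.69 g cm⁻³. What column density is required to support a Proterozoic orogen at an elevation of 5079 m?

2.56 g cm⁻³

Pratt balance: ρ_ref D = ρ (D + h).
ρ = ρ_ref D/(D + h) = 2.69 × 97270 m/(97270 m + 5079 m) = 2.56 g cm⁻³.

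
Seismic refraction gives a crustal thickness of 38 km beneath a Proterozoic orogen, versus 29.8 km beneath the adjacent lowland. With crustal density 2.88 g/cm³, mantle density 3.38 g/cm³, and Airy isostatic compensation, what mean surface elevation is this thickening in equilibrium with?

Excess crust Δ = 38 km − 29.8 km = 8.2 km, split between elevation h and root r with h + r = Δ.
Airy balance ρ_c h = (ρ_m − ρ_c) r gives r = h ρ_c/(ρ_m − ρ_c), so h (1 + ρ_c/(ρ_m − ρ_c)) = Δ, i.e. h = Δ (ρ_m − ρ_c)/ρ_m.
h = 8.2 km × 0.5/3.38 = 1.21 km.

1.21 km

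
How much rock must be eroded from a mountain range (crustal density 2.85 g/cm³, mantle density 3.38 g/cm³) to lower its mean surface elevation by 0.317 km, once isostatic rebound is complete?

Net drop Δ = e − u = e − e ρ_c/ρ_m = e (ρ_m − ρ_c)/ρ_m.
e = Δ ρ_m/(ρ_m − ρ_c) = 0.317 km × 3.38/0.53 = 2.02 km.

2.02 km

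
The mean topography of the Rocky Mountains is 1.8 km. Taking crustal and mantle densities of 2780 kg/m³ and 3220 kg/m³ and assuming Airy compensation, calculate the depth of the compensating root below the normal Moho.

By Archimedes' principle applied to the lithosphere: the weight of the topography is balanced by the buoyancy of the root, ρ_c h = (ρ_m − ρ_c) r.
r = h · ρ_c / (ρ_m − ρ_c) = 1.8 km × 2780 / (3220 − 2780) = 11.4 km.

11.4 km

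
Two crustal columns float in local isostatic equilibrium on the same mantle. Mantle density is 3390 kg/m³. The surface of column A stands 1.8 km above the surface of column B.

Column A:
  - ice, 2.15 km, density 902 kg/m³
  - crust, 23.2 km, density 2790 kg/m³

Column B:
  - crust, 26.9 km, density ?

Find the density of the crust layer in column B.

Take the compensation level at the base of the deeper column (depth z_c below the surface of column A) and equate Σ ρ_i t_i down to z_c; mantle fills any gap and the z_c terms cancel.
Column A: 2.15×902 + 23.2×2790 + (z_c − 25.35)×3390
Column B: 1.8×0 + 26.9×ρ + (z_c − 1.8 − 26.9)×3390
The z_c×3390 term appears on both sides and cancels. Collect the known terms of each column as K = Σ(ρt)_known − 3390 × (depth of known layers): K_A = 66667.3 − 3390×25.35 = −19269.2; K_B = 0 − 3390×(1.8 + 26.9) = −97293.
Balance: K_A = K_B + 26.9×ρ, so ρ = (K_A − K_B)/26.9 = 78023.8/26.9 = 2900 kg/m³.

2900 kg/m³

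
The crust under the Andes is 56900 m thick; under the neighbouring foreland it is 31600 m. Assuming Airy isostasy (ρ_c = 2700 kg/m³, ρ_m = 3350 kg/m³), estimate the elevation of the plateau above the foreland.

Excess crust Δ = 56900 m − 31600 m = 25300 m, split between elevation h and root r with h + r = Δ.
Airy balance ρ_c h = (ρ_m − ρ_c) r gives r = h ρ_c/(ρ_m − ρ_c), so h (1 + ρ_c/(ρ_m − ρ_c)) = Δ, i.e. h = Δ (ρ_m − ρ_c)/ρ_m.
h = 25300 m × 650/3350 = 4910 m.

4910 m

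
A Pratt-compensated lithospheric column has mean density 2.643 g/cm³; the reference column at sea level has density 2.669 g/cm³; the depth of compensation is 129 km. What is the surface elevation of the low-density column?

ρ_ref D = ρ (D + h) → h = D (ρ_ref − ρ)/ρ.
h = 129 km × (2.669 − 2.643)/2.643 = 1.27 km.

1.27 km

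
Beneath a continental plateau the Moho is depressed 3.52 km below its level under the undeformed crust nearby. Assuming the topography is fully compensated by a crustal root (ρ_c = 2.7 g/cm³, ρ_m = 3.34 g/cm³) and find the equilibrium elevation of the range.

Balancing pressure at the compensation depth: ρ_c h = (ρ_m − ρ_c) r.
h = r (ρ_m − ρ_c) / ρ_c = 3.52 km × (3.34 − 2.7) / 2.7 = 0.834 km.

0.834 km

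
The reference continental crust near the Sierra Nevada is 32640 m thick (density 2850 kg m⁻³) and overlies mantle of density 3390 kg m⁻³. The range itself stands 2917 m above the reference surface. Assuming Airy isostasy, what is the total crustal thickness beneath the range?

Root depth r = h ρ_c / (ρ_m − ρ_c) = 2917 m × 2850 / 540 = 15400 m.
Total thickness = T + h + r = 32640 m + 2917 m + 15400 m = 51000 m.

51000 m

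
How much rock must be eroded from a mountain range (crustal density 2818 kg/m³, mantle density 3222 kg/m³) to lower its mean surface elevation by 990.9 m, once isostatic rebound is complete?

Net drop Δ = e − u = e − e ρ_c/ρ_m = e (ρ_m − ρ_c)/ρ_m.
e = Δ ρ_m/(ρ_m − ρ_c) = 990.9 m × 3222/404 = 7900 m.

7900 m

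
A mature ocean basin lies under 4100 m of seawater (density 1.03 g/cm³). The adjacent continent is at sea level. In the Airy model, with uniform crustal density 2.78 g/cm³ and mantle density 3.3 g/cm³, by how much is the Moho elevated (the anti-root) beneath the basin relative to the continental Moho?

13800 m

Equating mass per unit area of the two columns: replacing crust with seawater at the top is compensated by replacing crust with mantle at the base: d (ρ_c − ρ_w) = a (ρ_m − ρ_c).
a = d (ρ_c − ρ_w)/(ρ_m − ρ_c) = 4100 m × 1.75/0.52 = 13800 m.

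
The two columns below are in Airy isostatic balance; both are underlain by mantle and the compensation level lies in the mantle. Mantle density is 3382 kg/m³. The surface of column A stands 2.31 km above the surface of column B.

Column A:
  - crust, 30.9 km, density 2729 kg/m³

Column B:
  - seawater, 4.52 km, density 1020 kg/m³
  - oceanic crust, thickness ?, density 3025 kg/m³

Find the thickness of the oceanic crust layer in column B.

4.73 km

Take the compensation level at the base of the deeper column (depth z_c below the surface of column A) and equate Σ ρ_i t_i down to z_c; mantle fills any gap and the z_c terms cancel.
Column A: 30.9×2729 + (z_c − 30.9)×3382
Column B: 2.31×0 + 4.52×1020 + x×3025 + (z_c − 2.31 − 4.52 − x)×3382
The z_c×3382 term appears on both sides and cancels. Collect the known terms of each column as K = Σ(ρt)_known − 3382 × (depth of known layers): K_A = 84326.1 − 3382×30.9 = −20177.7; K_B = 4610.4 − 3382×(2.31 + 4.52) = −18488.66.
Balance: K_A = K_B − x×(3382 − 3025), so x = (K_B − K_A)/(3382 − 3025) = 1689.04/357 = 4.73 km.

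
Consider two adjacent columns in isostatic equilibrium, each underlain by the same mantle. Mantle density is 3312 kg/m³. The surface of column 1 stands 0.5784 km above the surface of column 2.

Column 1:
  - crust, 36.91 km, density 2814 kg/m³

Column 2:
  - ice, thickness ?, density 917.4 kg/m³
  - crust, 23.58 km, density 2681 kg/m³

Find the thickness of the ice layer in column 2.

0.663 km

Take the compensation level at the base of the deeper column (depth z_c below the surface of column 1) and equate Σ ρ_i t_i down to z_c; mantle fills any gap and the z_c terms cancel.
Column 1: 36.91×2814 + (z_c − 36.91)×3312
Column 2: 0.5784×0 + x×917.4 + 23.58×2681 + (z_c − 0.5784 − 23.58 − x)×3312
The z_c×3312 term appears on both sides and cancels. Collect the known terms of each column as K = Σ(ρt)_known − 3312 × (depth of known layers): K_1 = 103864.74 − 3312×36.91 = −18381.18; K_2 = 63217.98 − 3312×(0.5784 + 23.58) = −16794.6408.
Balance: K_1 = K_2 − x×(3312 − 917.4), so x = (K_2 − K_1)/(3312 − 917.4) = 1586.54/2394.6 = 0.663 km.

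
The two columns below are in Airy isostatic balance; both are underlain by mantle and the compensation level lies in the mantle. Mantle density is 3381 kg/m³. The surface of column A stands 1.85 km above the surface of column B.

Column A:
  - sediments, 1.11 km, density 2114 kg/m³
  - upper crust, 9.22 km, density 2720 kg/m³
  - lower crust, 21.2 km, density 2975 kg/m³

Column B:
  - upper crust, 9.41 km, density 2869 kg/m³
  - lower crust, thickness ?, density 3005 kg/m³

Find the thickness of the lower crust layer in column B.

Take the compensation level at the base of the deeper column (depth z_c below the surface of column A) and equate Σ ρ_i t_i down to z_c; mantle fills any gap and the z_c terms cancel.
Column A: 1.11×2114 + 9.22×2720 + 21.2×2975 + (z_c − 31.53)×3381
Column B: 1.85×0 + 9.41×2869 + x×3005 + (z_c − 1.85 − 9.41 − x)×3381
The z_c×3381 term appears on both sides and cancels. Collect the known terms of each column as K = Σ(ρt)_known − 3381 × (depth of known layers): K_A = 90494.94 − 3381×31.53 = −16107.99; K_B = 26997.29 − 3381×(1.85 + 9.41) = −11072.77.
Balance: K_A = K_B − x×(3381 − 3005), so x = (K_B − K_A)/(3381 − 3005) = 5035.22/376 = 13.4 km.

13.4 km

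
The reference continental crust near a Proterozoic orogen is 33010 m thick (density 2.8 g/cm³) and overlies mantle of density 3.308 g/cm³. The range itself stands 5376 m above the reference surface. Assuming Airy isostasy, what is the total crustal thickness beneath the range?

Root depth r = h ρ_c / (ρ_m − ρ_c) = 5376 m × 2.8 / 0.508 = 29630 m.
Total thickness = T + h + r = 33010 m + 5376 m + 29630 m = 68000 m.

68000 m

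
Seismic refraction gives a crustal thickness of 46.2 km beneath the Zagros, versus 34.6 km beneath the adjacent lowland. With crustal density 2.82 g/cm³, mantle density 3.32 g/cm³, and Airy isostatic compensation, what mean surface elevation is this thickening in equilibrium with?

1.75 km

Excess crust Δ = 46.2 km − 34.6 km = 11.6 km, split between elevation h and root r with h + r = Δ.
Airy balance ρ_c h = (ρ_m − ρ_c) r gives r = h ρ_c/(ρ_m − ρ_c), so h (1 + ρ_c/(ρ_m − ρ_c)) = Δ, i.e. h = Δ (ρ_m − ρ_c)/ρ_m.
h = 11.6 km × 0.5/3.32 = 1.75 km.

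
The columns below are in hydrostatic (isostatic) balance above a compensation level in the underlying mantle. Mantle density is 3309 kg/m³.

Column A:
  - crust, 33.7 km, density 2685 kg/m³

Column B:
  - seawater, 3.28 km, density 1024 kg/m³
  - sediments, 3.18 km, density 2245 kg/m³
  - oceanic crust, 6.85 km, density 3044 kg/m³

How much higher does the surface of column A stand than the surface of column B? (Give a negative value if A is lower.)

For any compensation level in the mantle, the mantle terms cancel and isostasy reduces to e = (Σt_A − Σt_B) − (Σ(ρt)_A − Σ(ρt)_B) / ρ_m.
Σt_A = 33.7 km; Σt_B = 13.31 km; Σ(ρt)_A = 90484.5; Σ(ρt)_B = 31349.22 (in km·kg/m³).
e = (33.7 − 13.31) − (90484.5 − 31349.22) / 3309 = 2.52 km.

2.52 km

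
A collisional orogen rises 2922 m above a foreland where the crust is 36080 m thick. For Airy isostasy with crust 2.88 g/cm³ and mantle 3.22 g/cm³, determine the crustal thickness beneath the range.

Root depth r = h ρ_c / (ρ_m − ρ_c) = 2922 m × 2.88 / 0.34 = 24750 m.
Total thickness = T + h + r = 36080 m + 2922 m + 24750 m = 63800 m.

63800 m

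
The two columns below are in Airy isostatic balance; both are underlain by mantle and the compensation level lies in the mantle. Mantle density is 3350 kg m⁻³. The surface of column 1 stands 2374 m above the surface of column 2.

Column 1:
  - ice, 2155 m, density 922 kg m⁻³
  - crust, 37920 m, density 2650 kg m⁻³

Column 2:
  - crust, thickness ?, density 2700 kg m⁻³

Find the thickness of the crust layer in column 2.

36700 m

Take the compensation level at the base of the deeper column (depth z_c below the surface of column 1) and equate Σ ρ_i t_i down to z_c; mantle fills any gap and the z_c terms cancel.
Column 1: 2155×922 + 37920×2650 + (z_c − 40075)×3350
Column 2: 2374×0 + x×2700 + (z_c − 2374 − 0 − x)×3350
The z_c×3350 term appears on both sides and cancels. Collect the known terms of each column as K = Σ(ρt)_known − 3350 × (depth of known layers): K_1 = 102474910 − 3350×40075 = −31776340; K_2 = 0 − 3350×(2374 + 0) = −7952900.
Balance: K_1 = K_2 − x×(3350 − 2700), so x = (K_2 − K_1)/(3350 − 2700) = 23823400/650 = 36700 m.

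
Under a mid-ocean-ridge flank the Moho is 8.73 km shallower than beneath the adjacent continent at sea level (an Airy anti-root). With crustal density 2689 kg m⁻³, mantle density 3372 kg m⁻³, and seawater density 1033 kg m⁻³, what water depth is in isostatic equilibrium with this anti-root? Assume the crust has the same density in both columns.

Replacing a thickness d of crust by seawater at the top must be balanced by replacing crust with mantle at the base: d (ρ_c − ρ_w) = a (ρ_m − ρ_c).
d = a (ρ_m − ρ_c)/(ρ_c − ρ_w) = 8.73 km × 683/1656 = 3.6 km.

3.6 km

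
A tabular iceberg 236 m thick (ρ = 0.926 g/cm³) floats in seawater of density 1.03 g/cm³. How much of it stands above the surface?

Floating equilibrium: submerged depth d = t ρ_obj/ρ_fluid = 236 m × 0.926/1.03 = 212.2 m.
Freeboard = t − d = 236 m − 212.2 m = 23.8 m.

23.8 m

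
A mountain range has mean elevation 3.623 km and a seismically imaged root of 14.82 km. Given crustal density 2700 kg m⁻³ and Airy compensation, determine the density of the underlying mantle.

Airy balance: ρ_c h = (ρ_m − ρ_c) r → ρ_m = ρ_c (1 + h/r).
ρ_m = 2700 × (1 + 3.623 km/14.82 km) = 3360 kg m⁻³.

3360 kg m⁻³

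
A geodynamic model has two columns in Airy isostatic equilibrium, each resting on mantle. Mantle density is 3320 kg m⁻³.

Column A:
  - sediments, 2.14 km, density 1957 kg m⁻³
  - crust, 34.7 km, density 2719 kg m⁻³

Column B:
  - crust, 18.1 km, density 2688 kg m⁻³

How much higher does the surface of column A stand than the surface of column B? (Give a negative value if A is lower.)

For any compensation level in the mantle, the mantle terms cancel and isostasy reduces to e = (Σt_A − Σt_B) − (Σ(ρt)_A − Σ(ρt)_B) / ρ_m.
Σt_A = 36.84 km; Σt_B = 18.1 km; Σ(ρt)_A = 98537.28; Σ(ρt)_B = 48652.8 (in km·kg m⁻³).
e = (36.84 − 18.1) − (98537.28 − 48652.8) / 3320 = 3.71 km.

3.71 km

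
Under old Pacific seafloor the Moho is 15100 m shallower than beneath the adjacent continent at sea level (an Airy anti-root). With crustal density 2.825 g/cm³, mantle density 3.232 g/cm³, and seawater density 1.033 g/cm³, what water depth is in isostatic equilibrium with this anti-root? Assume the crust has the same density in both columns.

Replacing a thickness d of crust by seawater at the top must be balanced by replacing crust with mantle at the base: d (ρ_c − ρ_w) = a (ρ_m − ρ_c).
d = a (ρ_m − ρ_c)/(ρ_c − ρ_w) = 15100 m × 0.407/1.792 = 3430 m.

3430 m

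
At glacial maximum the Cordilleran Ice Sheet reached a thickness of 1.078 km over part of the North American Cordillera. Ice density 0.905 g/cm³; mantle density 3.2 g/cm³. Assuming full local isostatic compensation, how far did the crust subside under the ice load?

Isostatic balance requires: the ice load ρ_ice t is balanced by mantle displaced below, ρ_m s.
s = t ρ_ice / ρ_m = 1.078 km × 0.905/3.2 = 0.305 km.

0.305 km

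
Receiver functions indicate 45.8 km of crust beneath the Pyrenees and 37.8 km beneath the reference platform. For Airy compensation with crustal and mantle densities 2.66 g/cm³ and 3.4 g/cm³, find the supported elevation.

1.74 km

Excess crust Δ = 45.8 km − 37.8 km = 8 km, split between elevation h and root r with h + r = Δ.
Airy balance ρ_c h = (ρ_m − ρ_c) r gives r = h ρ_c/(ρ_m − ρ_c), so h (1 + ρ_c/(ρ_m − ρ_c)) = Δ, i.e. h = Δ (ρ_m − ρ_c)/ρ_m.
h = 8 km × 0.74/3.4 = 1.74 km.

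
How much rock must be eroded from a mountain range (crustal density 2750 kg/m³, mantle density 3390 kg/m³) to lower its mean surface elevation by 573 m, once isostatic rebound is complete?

Net drop Δ = e − u = e − e ρ_c/ρ_m = e (ρ_m − ρ_c)/ρ_m.
e = Δ ρ_m/(ρ_m − ρ_c) = 573 m × 3390/640 = 3040 m.

3040 m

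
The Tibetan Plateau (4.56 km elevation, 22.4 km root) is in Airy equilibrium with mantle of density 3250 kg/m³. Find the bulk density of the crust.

2700 kg/m³

ρ_c h = (ρ_m − ρ_c) r → ρ_c (h + r) = ρ_m r → ρ_c = ρ_m r / (h + r).
ρ_c = 3250 × 22.4 km / (4.56 km + 22.4 km) = 2700 kg/m³.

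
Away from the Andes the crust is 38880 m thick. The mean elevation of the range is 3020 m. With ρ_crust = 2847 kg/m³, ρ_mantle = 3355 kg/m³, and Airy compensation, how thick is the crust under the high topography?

58800 m

Root depth r = h ρ_c / (ρ_m − ρ_c) = 3020 m × 2847 / 508 = 16930 m.
Total thickness = T + h + r = 38880 m + 3020 m + 16930 m = 58800 m.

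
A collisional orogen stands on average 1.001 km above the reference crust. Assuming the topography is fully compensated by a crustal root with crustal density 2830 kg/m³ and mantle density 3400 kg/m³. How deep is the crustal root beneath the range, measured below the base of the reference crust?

4.97 km

By Archimedes' principle applied to the lithosphere: the weight of the topography is balanced by the buoyancy of the root, ρ_c h = (ρ_m − ρ_c) r.
r = h · ρ_c / (ρ_m − ρ_c) = 1.001 km × 2830 / (3400 − 2830) = 4.97 km.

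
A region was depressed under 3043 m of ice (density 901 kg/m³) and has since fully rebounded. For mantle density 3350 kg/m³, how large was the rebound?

Removing the load lets mantle flow back in; uplift u satisfies ρ_ice t = ρ_m u.
u = t ρ_ice/ρ_m = 3043 m × 901/3350 = 818 m.

818 m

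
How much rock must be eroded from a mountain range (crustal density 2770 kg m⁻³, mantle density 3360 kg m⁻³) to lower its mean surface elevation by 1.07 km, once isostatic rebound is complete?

Net drop Δ = e − u = e − e ρ_c/ρ_m = e (ρ_m − ρ_c)/ρ_m.
e = Δ ρ_m/(ρ_m − ρ_c) = 1.07 km × 3360/590 = 6.09 km.

6.09 km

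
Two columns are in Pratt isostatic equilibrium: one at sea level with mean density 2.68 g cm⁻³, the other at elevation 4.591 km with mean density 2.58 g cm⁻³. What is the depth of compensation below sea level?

118 km

ρ_ref D = ρ (D + h) → D (ρ_ref − ρ) = ρ h.
D = ρ h/(ρ_ref − ρ) = 2.58 × 4.591 km/(2.68 − 2.58) = 118 km.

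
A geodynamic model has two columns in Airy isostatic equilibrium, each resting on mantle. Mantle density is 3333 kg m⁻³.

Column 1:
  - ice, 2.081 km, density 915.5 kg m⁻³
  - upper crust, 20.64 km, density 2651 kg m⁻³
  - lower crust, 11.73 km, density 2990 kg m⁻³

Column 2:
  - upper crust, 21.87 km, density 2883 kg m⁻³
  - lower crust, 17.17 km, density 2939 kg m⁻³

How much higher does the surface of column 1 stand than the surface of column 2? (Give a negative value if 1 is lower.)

1.96 km

For any compensation level in the mantle, the mantle terms cancel and isostasy reduces to e = (Σt_1 − Σt_2) − (Σ(ρt)_1 − Σ(ρt)_2) / ρ_m.
Σt_1 = 34.451 km; Σt_2 = 39.04 km; Σ(ρt)_1 = 91694.4955; Σ(ρt)_2 = 113513.84 (in km·kg m⁻³).
e = (34.451 − 39.04) − (91694.4955 − 113513.84) / 3333 = 1.96 km.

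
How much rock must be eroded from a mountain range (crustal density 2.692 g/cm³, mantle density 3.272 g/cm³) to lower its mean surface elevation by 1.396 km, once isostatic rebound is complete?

7.88 km

Net drop Δ = e − u = e − e ρ_c/ρ_m = e (ρ_m − ρ_c)/ρ_m.
e = Δ ρ_m/(ρ_m − ρ_c) = 1.396 km × 3.272/0.58 = 7.88 km.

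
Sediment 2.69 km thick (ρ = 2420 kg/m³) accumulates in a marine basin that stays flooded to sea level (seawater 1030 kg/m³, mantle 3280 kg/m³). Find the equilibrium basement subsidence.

1.66 km

Submarine loading: the sediment displaces seawater, and the subsidence is in turn flooded, so s (ρ_m − ρ_w) = t (ρ_sed − ρ_w).
s = 2.69 km × (2420 − 1030) / (3280 − 1030) = 1.66 km.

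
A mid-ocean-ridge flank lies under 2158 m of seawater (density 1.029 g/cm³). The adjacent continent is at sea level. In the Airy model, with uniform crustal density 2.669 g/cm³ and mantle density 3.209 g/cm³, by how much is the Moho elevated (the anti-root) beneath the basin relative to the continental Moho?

6550 m

Equating mass per unit area of the two columns: replacing crust with seawater at the top is compensated by replacing crust with mantle at the base: d (ρ_c − ρ_w) = a (ρ_m − ρ_c).
a = d (ρ_c − ρ_w)/(ρ_m − ρ_c) = 2158 m × 1.64/0.54 = 6550 m.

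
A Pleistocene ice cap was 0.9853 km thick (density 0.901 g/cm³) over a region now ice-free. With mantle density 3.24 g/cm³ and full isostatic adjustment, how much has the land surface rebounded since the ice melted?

0.274 km

Removing the load lets mantle flow back in; uplift u satisfies ρ_ice t = ρ_m u.
u = t ρ_ice/ρ_m = 0.9853 km × 0.901/3.24 = 0.274 km.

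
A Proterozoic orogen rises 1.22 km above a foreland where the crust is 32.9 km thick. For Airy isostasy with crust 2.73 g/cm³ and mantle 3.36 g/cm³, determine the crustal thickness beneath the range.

Root depth r = h ρ_c / (ρ_m − ρ_c) = 1.22 km × 2.73 / 0.63 = 5.287 km.
Total thickness = T + h + r = 32.9 km + 1.22 km + 5.287 km = 39.4 km.

39.4 km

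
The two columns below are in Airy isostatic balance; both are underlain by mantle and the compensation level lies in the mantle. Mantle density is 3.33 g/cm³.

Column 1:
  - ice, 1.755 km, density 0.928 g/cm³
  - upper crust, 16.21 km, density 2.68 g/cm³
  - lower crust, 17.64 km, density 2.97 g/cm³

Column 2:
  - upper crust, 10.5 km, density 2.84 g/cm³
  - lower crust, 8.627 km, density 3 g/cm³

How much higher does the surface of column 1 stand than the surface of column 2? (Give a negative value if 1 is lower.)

3.94 km

For any compensation level in the mantle, the mantle terms cancel and isostasy reduces to e = (Σt_1 − Σt_2) − (Σ(ρt)_1 − Σ(ρt)_2) / ρ_m.
Σt_1 = 35.605 km; Σt_2 = 19.127 km; Σ(ρt)_1 = 97.46224; Σ(ρt)_2 = 55.701 (in km·g/cm³).
e = (35.605 − 19.127) − (97.46224 − 55.701) / 3.33 = 3.94 km.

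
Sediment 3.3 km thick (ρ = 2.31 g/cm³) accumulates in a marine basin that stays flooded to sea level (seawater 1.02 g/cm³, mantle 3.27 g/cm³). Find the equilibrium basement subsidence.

Submarine loading: the sediment displaces seawater, and the subsidence is in turn flooded, so s (ρ_m − ρ_w) = t (ρ_sed − ρ_w).
s = 3.3 km × (2.31 − 1.02) / (3.27 − 1.02) = 1.89 km.

1.89 km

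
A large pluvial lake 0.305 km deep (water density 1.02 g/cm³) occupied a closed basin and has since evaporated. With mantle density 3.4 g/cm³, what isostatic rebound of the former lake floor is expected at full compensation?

0.0915 km

u = d ρ_w/ρ_m = 0.305 km × 1.02/3.4 = 0.0915 km.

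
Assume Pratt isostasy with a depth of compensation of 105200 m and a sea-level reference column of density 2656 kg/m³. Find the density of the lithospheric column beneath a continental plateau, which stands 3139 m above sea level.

Pratt balance: ρ_ref D = ρ (D + h).
ρ = ρ_ref D/(D + h) = 2656 × 105200 m/(105200 m + 3139 m) = 2580 kg/m³.

2580 kg/m³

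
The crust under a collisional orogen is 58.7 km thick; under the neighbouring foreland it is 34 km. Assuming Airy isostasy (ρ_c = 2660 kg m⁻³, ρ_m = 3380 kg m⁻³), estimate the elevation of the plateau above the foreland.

Excess crust Δ = 58.7 km − 34 km = 24.7 km, split between elevation h and root r with h + r = Δ.
Airy balance ρ_c h = (ρ_m − ρ_c) r gives r = h ρ_c/(ρ_m − ρ_c), so h (1 + ρ_c/(ρ_m − ρ_c)) = Δ, i.e. h = Δ (ρ_m − ρ_c)/ρ_m.
h = 24.7 km × 720/3380 = 5.26 km.

5.26 km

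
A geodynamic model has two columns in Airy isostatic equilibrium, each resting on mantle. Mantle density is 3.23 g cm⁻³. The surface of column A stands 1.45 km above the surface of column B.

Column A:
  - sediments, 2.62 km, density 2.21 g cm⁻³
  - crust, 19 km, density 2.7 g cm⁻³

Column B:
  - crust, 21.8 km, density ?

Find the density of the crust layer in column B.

Take the compensation level at the base of the deeper column (depth z_c below the surface of column A) and equate Σ ρ_i t_i down to z_c; mantle fills any gap and the z_c terms cancel.
Column A: 2.62×2.21 + 19×2.7 + (z_c − 21.62)×3.23
Column B: 1.45×0 + 21.8×ρ + (z_c − 1.45 − 21.8)×3.23
The z_c×3.23 term appears on both sides and cancels. Collect the known terms of each column as K = Σ(ρt)_known − 3.23 × (depth of known layers): K_A = 57.0902 − 3.23×21.62 = −12.7424; K_B = 0 − 3.23×(1.45 + 21.8) = −75.0975.
Balance: K_A = K_B + 21.8×ρ, so ρ = (K_A − K_B)/21.8 = 62.3551/21.8 = 2.86 g cm⁻³.

2.86 g cm⁻³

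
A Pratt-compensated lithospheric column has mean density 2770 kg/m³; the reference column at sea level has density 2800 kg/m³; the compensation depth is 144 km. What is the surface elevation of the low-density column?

ρ_ref D = ρ (D + h) → h = D (ρ_ref − ρ)/ρ.
h = 144 km × (2800 − 2770)/2770 = 1.56 km.

1.56 km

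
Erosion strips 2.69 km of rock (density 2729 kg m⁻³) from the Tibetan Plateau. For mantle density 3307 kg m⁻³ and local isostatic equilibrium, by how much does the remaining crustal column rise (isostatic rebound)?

2.22 km

Unloading: uplift u = e ρ_c/ρ_m = 2.69 km × 2729/3307 = 2.22 km.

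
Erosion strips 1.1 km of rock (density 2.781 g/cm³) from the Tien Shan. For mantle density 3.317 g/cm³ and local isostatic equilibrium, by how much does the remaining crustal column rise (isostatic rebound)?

0.922 km

Unloading: uplift u = e ρ_c/ρ_m = 1.1 km × 2.781/3.317 = 0.922 km.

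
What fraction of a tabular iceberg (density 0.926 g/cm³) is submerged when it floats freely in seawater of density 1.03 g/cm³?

Submerged fraction = ρ_obj/ρ_fluid = 0.926/1.03 = 89.9%.

89.9%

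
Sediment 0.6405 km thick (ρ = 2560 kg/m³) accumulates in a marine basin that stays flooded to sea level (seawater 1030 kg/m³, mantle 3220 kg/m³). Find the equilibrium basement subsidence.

Submarine loading: the sediment displaces seawater, and the subsidence is in turn flooded, so s (ρ_m − ρ_w) = t (ρ_sed − ρ_w).
s = 0.6405 km × (2560 − 1030) / (3220 − 1030) = 0.447 km.

0.447 km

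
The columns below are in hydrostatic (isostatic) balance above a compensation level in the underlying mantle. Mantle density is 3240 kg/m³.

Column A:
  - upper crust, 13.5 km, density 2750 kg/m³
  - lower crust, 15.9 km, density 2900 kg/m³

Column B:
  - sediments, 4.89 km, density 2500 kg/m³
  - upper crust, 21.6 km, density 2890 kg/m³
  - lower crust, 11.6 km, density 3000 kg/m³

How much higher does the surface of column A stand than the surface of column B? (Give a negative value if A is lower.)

−0.599 km

For any compensation level in the mantle, the mantle terms cancel and isostasy reduces to e = (Σt_A − Σt_B) − (Σ(ρt)_A − Σ(ρt)_B) / ρ_m.
Σt_A = 29.4 km; Σt_B = 38.09 km; Σ(ρt)_A = 83235; Σ(ρt)_B = 109449 (in km·kg/m³).
e = (29.4 − 38.09) − (83235 − 109449) / 3240 = −0.599 km.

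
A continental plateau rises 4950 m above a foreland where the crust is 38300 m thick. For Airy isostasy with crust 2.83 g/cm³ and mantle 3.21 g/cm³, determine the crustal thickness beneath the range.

Root depth r = h ρ_c / (ρ_m − ρ_c) = 4950 m × 2.83 / 0.38 = 36860 m.
Total thickness = T + h + r = 38300 m + 4950 m + 36860 m = 80100 m.

80100 m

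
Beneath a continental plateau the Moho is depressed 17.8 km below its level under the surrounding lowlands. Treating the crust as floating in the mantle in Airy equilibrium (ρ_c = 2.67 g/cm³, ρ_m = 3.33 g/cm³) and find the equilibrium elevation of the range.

4.4 km

For local isostatic compensation: ρ_c h = (ρ_m − ρ_c) r.
h = r (ρ_m − ρ_c) / ρ_c = 17.8 km × (3.33 − 2.67) / 2.67 = 4.4 km.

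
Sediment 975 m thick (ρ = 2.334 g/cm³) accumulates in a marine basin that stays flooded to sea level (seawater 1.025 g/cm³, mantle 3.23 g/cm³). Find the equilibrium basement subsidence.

Submarine loading: the sediment displaces seawater, and the subsidence is in turn flooded, so s (ρ_m − ρ_w) = t (ρ_sed − ρ_w).
s = 975 m × (2.334 − 1.025) / (3.23 − 1.025) = 579 m.

579 m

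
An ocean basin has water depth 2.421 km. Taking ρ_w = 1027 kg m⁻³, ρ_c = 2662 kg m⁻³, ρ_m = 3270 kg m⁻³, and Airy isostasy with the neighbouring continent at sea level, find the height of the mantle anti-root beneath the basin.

For local isostatic compensation: replacing crust with seawater at the top is compensated by replacing crust with mantle at the base: d (ρ_c − ρ_w) = a (ρ_m − ρ_c).
a = d (ρ_c − ρ_w)/(ρ_m − ρ_c) = 2.421 km × 1635/608 = 6.51 km.

6.51 km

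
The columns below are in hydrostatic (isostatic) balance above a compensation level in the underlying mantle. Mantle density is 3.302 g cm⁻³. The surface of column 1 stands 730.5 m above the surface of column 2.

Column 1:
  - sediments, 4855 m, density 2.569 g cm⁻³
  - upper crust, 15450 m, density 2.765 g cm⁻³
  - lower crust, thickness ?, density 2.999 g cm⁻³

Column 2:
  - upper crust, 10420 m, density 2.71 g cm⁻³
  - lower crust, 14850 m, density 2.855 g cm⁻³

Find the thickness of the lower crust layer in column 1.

11100 m

Take the compensation level at the base of the deeper column (depth z_c below the surface of column 1) and equate Σ ρ_i t_i down to z_c; mantle fills any gap and the z_c terms cancel.
Column 1: 4855×2.569 + 15450×2.765 + x×2.999 + (z_c − 20305 − x)×3.302
Column 2: 730.5×0 + 10420×2.71 + 14850×2.855 + (z_c − 730.5 − 25270)×3.302
The z_c×3.302 term appears on both sides and cancels. Collect the known terms of each column as K = Σ(ρt)_known − 3.302 × (depth of known layers): K_1 = 55191.745 − 3.302×20305 = −11855.365; K_2 = 70634.95 − 3.302×(730.5 + 25270) = −15218.701.
Balance: K_1 − x×(3.302 − 2.999) = K_2, so x = (K_1 − K_2)/(3.302 − 2.999) = 3363.34/0.303 = 11100 m.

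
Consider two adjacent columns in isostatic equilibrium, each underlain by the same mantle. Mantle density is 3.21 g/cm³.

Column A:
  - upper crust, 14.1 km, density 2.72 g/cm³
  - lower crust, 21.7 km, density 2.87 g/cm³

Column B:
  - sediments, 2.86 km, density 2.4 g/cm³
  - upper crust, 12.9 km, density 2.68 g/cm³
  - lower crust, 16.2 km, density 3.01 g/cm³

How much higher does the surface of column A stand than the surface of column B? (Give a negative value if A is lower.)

For any compensation level in the mantle, the mantle terms cancel and isostasy reduces to e = (Σt_A − Σt_B) − (Σ(ρt)_A − Σ(ρt)_B) / ρ_m.
Σt_A = 35.8 km; Σt_B = 31.96 km; Σ(ρt)_A = 100.631; Σ(ρt)_B = 90.198 (in km·g/cm³).
e = (35.8 − 31.96) − (100.631 − 90.198) / 3.21 = 0.59 km.

0.59 km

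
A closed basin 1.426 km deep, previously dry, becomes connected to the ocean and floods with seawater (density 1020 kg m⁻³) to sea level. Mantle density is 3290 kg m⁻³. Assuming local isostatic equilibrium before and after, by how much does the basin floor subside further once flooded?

After flooding the water column is d + s deep. Its weight must equal the weight of mantle displaced by the extra subsidence s: (d + s) ρ_w = s ρ_m.
s = d ρ_w / (ρ_m − ρ_w) = 1.426 km × 1020/(3290 − 1020) = 0.641 km.

0.641 km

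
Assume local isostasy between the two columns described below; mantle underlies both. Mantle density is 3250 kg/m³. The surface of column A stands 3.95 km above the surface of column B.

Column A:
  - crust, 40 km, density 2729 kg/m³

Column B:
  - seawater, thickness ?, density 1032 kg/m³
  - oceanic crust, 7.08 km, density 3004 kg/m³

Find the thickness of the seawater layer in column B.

Take the compensation level at the base of the deeper column (depth z_c below the surface of column A) and equate Σ ρ_i t_i down to z_c; mantle fills any gap and the z_c terms cancel.
Column A: 40×2729 + (z_c − 40)×3250
Column B: 3.95×0 + x×1032 + 7.08×3004 + (z_c − 3.95 − 7.08 − x)×3250
The z_c×3250 term appears on both sides and cancels. Collect the known terms of each column as K = Σ(ρt)_known − 3250 × (depth of known layers): K_A = 109160 − 3250×40 = −20840; K_B = 21268.32 − 3250×(3.95 + 7.08) = −14579.18.
Balance: K_A = K_B − x×(3250 − 1032), so x = (K_B − K_A)/(3250 − 1032) = 6260.82/2218 = 2.82 km.

2.82 km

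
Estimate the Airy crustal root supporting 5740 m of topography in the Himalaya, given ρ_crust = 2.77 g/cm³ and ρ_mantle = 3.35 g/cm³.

Balancing pressure at the compensation depth: the weight of the topography is balanced by the buoyancy of the root, ρ_c h = (ρ_m − ρ_c) r.
r = h · ρ_c / (ρ_m − ρ_c) = 5740 m × 2.77 / (3.35 − 2.77) = 27400 m.

27400 m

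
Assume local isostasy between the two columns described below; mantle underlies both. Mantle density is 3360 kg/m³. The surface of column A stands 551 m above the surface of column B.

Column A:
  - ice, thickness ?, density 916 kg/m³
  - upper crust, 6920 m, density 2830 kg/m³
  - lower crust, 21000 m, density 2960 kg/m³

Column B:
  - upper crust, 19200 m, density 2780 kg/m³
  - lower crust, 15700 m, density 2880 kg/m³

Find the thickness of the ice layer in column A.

3460 m

Take the compensation level at the base of the deeper column (depth z_c below the surface of column A) and equate Σ ρ_i t_i down to z_c; mantle fills any gap and the z_c terms cancel.
Column A: x×916 + 6920×2830 + 21000×2960 + (z_c − 27920 − x)×3360
Column B: 551×0 + 19200×2780 + 15700×2880 + (z_c − 551 − 34900)×3360
The z_c×3360 term appears on both sides and cancels. Collect the known terms of each column as K = Σ(ρt)_known − 3360 × (depth of known layers): K_A = 81743600 − 3360×27920 = −12067600; K_B = 98592000 − 3360×(551 + 34900) = −20523360.
Balance: K_A − x×(3360 − 916) = K_B, so x = (K_A − K_B)/(3360 − 916) = 8455760/2444 = 3460 m.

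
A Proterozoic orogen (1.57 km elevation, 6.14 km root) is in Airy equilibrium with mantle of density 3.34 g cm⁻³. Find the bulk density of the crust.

2.66 g cm⁻³

ρ_c h = (ρ_m − ρ_c) r → ρ_c (h + r) = ρ_m r → ρ_c = ρ_m r / (h + r).
ρ_c = 3.34 × 6.14 km / (1.57 km + 6.14 km) = 2.66 g cm⁻³.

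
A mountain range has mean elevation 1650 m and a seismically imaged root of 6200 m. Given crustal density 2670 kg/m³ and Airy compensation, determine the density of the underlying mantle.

Airy balance: ρ_c h = (ρ_m − ρ_c) r → ρ_m = ρ_c (1 + h/r).
ρ_m = 2670 × (1 + 1650 m/6200 m) = 3380 kg/m³.

3380 kg/m³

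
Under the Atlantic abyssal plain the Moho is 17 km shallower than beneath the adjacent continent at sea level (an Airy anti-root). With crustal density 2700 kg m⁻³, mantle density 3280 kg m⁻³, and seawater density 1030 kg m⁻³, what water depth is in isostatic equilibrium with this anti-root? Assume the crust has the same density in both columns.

5.9 km

Replacing a thickness d of crust by seawater at the top must be balanced by replacing crust with mantle at the base: d (ρ_c − ρ_w) = a (ρ_m − ρ_c).
d = a (ρ_m − ρ_c)/(ρ_c − ρ_w) = 17 km × 580/1670 = 5.9 km.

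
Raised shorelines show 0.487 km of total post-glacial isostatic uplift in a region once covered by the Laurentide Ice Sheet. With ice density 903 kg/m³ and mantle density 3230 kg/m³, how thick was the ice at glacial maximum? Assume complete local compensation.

u = t ρ_ice/ρ_m → t = u ρ_m/ρ_ice = 0.487 km × 3230/903 = 1.74 km.

1.74 km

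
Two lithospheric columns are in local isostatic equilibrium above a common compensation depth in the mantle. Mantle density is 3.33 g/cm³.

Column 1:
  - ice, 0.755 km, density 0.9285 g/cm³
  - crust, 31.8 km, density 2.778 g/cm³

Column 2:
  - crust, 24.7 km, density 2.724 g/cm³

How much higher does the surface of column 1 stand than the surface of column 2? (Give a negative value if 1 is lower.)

1.32 km

For any compensation level in the mantle, the mantle terms cancel and isostasy reduces to e = (Σt_1 − Σt_2) − (Σ(ρt)_1 − Σ(ρt)_2) / ρ_m.
Σt_1 = 32.555 km; Σt_2 = 24.7 km; Σ(ρt)_1 = 89.0414175; Σ(ρt)_2 = 67.2828 (in km·g/cm³).
e = (32.555 − 24.7) − (89.0414175 − 67.2828) / 3.33 = 1.32 km.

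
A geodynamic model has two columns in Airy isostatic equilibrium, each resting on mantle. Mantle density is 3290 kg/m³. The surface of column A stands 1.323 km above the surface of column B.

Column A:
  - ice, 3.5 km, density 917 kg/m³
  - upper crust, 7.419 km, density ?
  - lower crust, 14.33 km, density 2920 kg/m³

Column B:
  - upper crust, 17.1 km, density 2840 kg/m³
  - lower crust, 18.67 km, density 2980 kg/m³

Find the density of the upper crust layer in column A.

2720 kg/m³

Take the compensation level at the base of the deeper column (depth z_c below the surface of column A) and equate Σ ρ_i t_i down to z_c; mantle fills any gap and the z_c terms cancel.
Column A: 3.5×917 + 7.419×ρ + 14.33×2920 + (z_c − 25.249)×3290
Column B: 1.323×0 + 17.1×2840 + 18.67×2980 + (z_c − 1.323 − 35.77)×3290
The z_c×3290 term appears on both sides and cancels. Collect the known terms of each column as K = Σ(ρt)_known − 3290 × (depth of known layers): K_A = 45053.1 − 3290×25.249 = −38016.11; K_B = 104200.6 − 3290×(1.323 + 35.77) = −17835.37.
Balance: K_A + 7.419×ρ = K_B, so ρ = (K_B − K_A)/7.419 = 20180.7/7.419 = 2720 kg/m³.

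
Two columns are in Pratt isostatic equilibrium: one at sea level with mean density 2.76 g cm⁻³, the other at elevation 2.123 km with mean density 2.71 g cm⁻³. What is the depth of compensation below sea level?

ρ_ref D = ρ (D + h) → D (ρ_ref − ρ) = ρ h.
D = ρ h/(ρ_ref − ρ) = 2.71 × 2.123 km/(2.76 − 2.71) = 115 km.

115 km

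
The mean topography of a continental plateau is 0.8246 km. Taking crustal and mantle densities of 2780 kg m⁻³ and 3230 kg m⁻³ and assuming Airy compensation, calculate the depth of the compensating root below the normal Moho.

Balancing pressure at the compensation depth: the weight of the topography is balanced by the buoyancy of the root, ρ_c h = (ρ_m − ρ_c) r.
r = h · ρ_c / (ρ_m − ρ_c) = 0.8246 km × 2780 / (3230 − 2780) = 5.09 km.

5.09 km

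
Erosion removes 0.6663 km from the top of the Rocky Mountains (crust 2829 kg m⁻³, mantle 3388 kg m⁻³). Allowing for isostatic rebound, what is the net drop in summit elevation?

0.11 km

Rebound u = e ρ_c/ρ_m = 0.6663 km × 2829/3388 = 0.5564 km.
Net surface drop = e − u = 0.6663 km − 0.5564 km = e (ρ_m − ρ_c)/ρ_m = 0.11 km.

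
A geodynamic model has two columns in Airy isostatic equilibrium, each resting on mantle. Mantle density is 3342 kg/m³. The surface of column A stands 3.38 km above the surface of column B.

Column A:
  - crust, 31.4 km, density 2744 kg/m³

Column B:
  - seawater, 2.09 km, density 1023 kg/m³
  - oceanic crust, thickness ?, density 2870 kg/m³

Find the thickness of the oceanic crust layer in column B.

Take the compensation level at the base of the deeper column (depth z_c below the surface of column A) and equate Σ ρ_i t_i down to z_c; mantle fills any gap and the z_c terms cancel.
Column A: 31.4×2744 + (z_c − 31.4)×3342
Column B: 3.38×0 + 2.09×1023 + x×2870 + (z_c − 3.38 − 2.09 − x)×3342
The z_c×3342 term appears on both sides and cancels. Collect the known terms of each column as K = Σ(ρt)_known − 3342 × (depth of known layers): K_A = 86161.6 − 3342×31.4 = −18777.2; K_B = 2138.07 − 3342×(3.38 + 2.09) = −16142.67.
Balance: K_A = K_B − x×(3342 − 2870), so x = (K_B − K_A)/(3342 − 2870) = 2634.53/472 = 5.58 km.

5.58 km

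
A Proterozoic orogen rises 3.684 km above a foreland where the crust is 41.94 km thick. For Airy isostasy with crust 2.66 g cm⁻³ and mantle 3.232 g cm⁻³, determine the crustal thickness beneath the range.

Root depth r = h ρ_c / (ρ_m − ρ_c) = 3.684 km × 2.66 / 0.572 = 17.13 km.
Total thickness = T + h + r = 41.94 km + 3.684 km + 17.13 km = 62.8 km.

62.8 km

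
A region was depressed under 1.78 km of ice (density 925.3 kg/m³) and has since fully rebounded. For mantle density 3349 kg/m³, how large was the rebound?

0.492 km

Removing the load lets mantle flow back in; uplift u satisfies ρ_ice t = ρ_m u.
u = t ρ_ice/ρ_m = 1.78 km × 925.3/3349 = 0.492 km.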